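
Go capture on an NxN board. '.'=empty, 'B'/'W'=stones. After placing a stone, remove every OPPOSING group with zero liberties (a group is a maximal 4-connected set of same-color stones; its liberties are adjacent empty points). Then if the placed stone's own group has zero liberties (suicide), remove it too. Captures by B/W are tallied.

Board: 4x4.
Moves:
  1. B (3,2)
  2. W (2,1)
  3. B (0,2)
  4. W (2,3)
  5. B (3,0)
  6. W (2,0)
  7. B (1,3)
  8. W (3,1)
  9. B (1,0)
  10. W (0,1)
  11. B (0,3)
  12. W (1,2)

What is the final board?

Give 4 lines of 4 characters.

Move 1: B@(3,2) -> caps B=0 W=0
Move 2: W@(2,1) -> caps B=0 W=0
Move 3: B@(0,2) -> caps B=0 W=0
Move 4: W@(2,3) -> caps B=0 W=0
Move 5: B@(3,0) -> caps B=0 W=0
Move 6: W@(2,0) -> caps B=0 W=0
Move 7: B@(1,3) -> caps B=0 W=0
Move 8: W@(3,1) -> caps B=0 W=1
Move 9: B@(1,0) -> caps B=0 W=1
Move 10: W@(0,1) -> caps B=0 W=1
Move 11: B@(0,3) -> caps B=0 W=1
Move 12: W@(1,2) -> caps B=0 W=4

Answer: .W..
B.W.
WW.W
.WB.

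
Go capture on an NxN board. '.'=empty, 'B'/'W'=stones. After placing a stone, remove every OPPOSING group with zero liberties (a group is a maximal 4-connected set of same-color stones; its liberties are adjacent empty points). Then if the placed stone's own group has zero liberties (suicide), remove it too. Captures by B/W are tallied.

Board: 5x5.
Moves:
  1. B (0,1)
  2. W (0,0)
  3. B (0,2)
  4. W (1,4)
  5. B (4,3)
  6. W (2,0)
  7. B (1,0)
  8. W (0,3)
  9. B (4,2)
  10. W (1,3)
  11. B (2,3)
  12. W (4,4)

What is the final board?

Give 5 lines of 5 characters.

Move 1: B@(0,1) -> caps B=0 W=0
Move 2: W@(0,0) -> caps B=0 W=0
Move 3: B@(0,2) -> caps B=0 W=0
Move 4: W@(1,4) -> caps B=0 W=0
Move 5: B@(4,3) -> caps B=0 W=0
Move 6: W@(2,0) -> caps B=0 W=0
Move 7: B@(1,0) -> caps B=1 W=0
Move 8: W@(0,3) -> caps B=1 W=0
Move 9: B@(4,2) -> caps B=1 W=0
Move 10: W@(1,3) -> caps B=1 W=0
Move 11: B@(2,3) -> caps B=1 W=0
Move 12: W@(4,4) -> caps B=1 W=0

Answer: .BBW.
B..WW
W..B.
.....
..BBW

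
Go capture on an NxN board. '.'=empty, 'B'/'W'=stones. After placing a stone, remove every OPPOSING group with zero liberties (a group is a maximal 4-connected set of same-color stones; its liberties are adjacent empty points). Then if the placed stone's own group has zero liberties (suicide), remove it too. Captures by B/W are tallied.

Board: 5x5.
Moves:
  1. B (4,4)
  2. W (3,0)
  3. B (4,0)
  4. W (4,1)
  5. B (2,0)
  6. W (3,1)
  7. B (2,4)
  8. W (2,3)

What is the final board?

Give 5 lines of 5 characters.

Move 1: B@(4,4) -> caps B=0 W=0
Move 2: W@(3,0) -> caps B=0 W=0
Move 3: B@(4,0) -> caps B=0 W=0
Move 4: W@(4,1) -> caps B=0 W=1
Move 5: B@(2,0) -> caps B=0 W=1
Move 6: W@(3,1) -> caps B=0 W=1
Move 7: B@(2,4) -> caps B=0 W=1
Move 8: W@(2,3) -> caps B=0 W=1

Answer: .....
.....
B..WB
WW...
.W..B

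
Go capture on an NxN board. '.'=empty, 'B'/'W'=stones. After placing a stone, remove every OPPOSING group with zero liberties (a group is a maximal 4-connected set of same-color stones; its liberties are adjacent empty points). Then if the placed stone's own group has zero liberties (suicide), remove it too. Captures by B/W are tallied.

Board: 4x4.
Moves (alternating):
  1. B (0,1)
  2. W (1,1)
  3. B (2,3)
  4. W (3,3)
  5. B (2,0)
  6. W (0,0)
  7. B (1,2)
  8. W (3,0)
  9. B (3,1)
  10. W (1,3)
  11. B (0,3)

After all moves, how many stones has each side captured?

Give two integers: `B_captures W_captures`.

Move 1: B@(0,1) -> caps B=0 W=0
Move 2: W@(1,1) -> caps B=0 W=0
Move 3: B@(2,3) -> caps B=0 W=0
Move 4: W@(3,3) -> caps B=0 W=0
Move 5: B@(2,0) -> caps B=0 W=0
Move 6: W@(0,0) -> caps B=0 W=0
Move 7: B@(1,2) -> caps B=0 W=0
Move 8: W@(3,0) -> caps B=0 W=0
Move 9: B@(3,1) -> caps B=1 W=0
Move 10: W@(1,3) -> caps B=1 W=0
Move 11: B@(0,3) -> caps B=2 W=0

Answer: 2 0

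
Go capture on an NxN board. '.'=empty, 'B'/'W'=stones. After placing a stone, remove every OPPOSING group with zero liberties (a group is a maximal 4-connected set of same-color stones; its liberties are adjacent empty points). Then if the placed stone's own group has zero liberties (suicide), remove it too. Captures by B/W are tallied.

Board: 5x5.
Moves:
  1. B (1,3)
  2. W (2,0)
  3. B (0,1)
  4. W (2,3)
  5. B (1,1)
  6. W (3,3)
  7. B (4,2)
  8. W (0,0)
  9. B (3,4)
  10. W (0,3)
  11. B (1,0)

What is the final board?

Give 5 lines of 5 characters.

Move 1: B@(1,3) -> caps B=0 W=0
Move 2: W@(2,0) -> caps B=0 W=0
Move 3: B@(0,1) -> caps B=0 W=0
Move 4: W@(2,3) -> caps B=0 W=0
Move 5: B@(1,1) -> caps B=0 W=0
Move 6: W@(3,3) -> caps B=0 W=0
Move 7: B@(4,2) -> caps B=0 W=0
Move 8: W@(0,0) -> caps B=0 W=0
Move 9: B@(3,4) -> caps B=0 W=0
Move 10: W@(0,3) -> caps B=0 W=0
Move 11: B@(1,0) -> caps B=1 W=0

Answer: .B.W.
BB.B.
W..W.
...WB
..B..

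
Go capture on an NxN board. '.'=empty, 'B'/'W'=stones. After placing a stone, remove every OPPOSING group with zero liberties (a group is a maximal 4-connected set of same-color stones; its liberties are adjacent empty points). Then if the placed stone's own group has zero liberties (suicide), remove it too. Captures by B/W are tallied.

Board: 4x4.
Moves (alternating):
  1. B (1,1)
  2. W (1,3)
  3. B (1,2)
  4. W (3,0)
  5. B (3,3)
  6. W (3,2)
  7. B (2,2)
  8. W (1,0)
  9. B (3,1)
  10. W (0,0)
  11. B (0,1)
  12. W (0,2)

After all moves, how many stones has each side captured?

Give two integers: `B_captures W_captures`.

Answer: 1 0

Derivation:
Move 1: B@(1,1) -> caps B=0 W=0
Move 2: W@(1,3) -> caps B=0 W=0
Move 3: B@(1,2) -> caps B=0 W=0
Move 4: W@(3,0) -> caps B=0 W=0
Move 5: B@(3,3) -> caps B=0 W=0
Move 6: W@(3,2) -> caps B=0 W=0
Move 7: B@(2,2) -> caps B=0 W=0
Move 8: W@(1,0) -> caps B=0 W=0
Move 9: B@(3,1) -> caps B=1 W=0
Move 10: W@(0,0) -> caps B=1 W=0
Move 11: B@(0,1) -> caps B=1 W=0
Move 12: W@(0,2) -> caps B=1 W=0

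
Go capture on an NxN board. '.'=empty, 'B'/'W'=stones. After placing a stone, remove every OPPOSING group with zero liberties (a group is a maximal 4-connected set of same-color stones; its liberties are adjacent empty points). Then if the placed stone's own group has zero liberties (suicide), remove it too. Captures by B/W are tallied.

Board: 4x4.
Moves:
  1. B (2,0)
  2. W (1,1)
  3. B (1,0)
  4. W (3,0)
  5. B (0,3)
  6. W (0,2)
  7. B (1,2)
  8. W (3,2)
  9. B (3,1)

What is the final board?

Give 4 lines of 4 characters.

Answer: ..WB
BWB.
B...
.BW.

Derivation:
Move 1: B@(2,0) -> caps B=0 W=0
Move 2: W@(1,1) -> caps B=0 W=0
Move 3: B@(1,0) -> caps B=0 W=0
Move 4: W@(3,0) -> caps B=0 W=0
Move 5: B@(0,3) -> caps B=0 W=0
Move 6: W@(0,2) -> caps B=0 W=0
Move 7: B@(1,2) -> caps B=0 W=0
Move 8: W@(3,2) -> caps B=0 W=0
Move 9: B@(3,1) -> caps B=1 W=0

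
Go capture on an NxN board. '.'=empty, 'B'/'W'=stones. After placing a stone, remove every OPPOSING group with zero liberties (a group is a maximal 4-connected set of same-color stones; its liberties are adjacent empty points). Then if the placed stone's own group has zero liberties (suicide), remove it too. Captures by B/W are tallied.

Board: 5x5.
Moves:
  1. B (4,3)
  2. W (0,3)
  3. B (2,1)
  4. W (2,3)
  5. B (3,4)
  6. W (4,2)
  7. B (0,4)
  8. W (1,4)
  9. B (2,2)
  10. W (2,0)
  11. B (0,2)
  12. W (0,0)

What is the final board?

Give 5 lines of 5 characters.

Move 1: B@(4,3) -> caps B=0 W=0
Move 2: W@(0,3) -> caps B=0 W=0
Move 3: B@(2,1) -> caps B=0 W=0
Move 4: W@(2,3) -> caps B=0 W=0
Move 5: B@(3,4) -> caps B=0 W=0
Move 6: W@(4,2) -> caps B=0 W=0
Move 7: B@(0,4) -> caps B=0 W=0
Move 8: W@(1,4) -> caps B=0 W=1
Move 9: B@(2,2) -> caps B=0 W=1
Move 10: W@(2,0) -> caps B=0 W=1
Move 11: B@(0,2) -> caps B=0 W=1
Move 12: W@(0,0) -> caps B=0 W=1

Answer: W.BW.
....W
WBBW.
....B
..WB.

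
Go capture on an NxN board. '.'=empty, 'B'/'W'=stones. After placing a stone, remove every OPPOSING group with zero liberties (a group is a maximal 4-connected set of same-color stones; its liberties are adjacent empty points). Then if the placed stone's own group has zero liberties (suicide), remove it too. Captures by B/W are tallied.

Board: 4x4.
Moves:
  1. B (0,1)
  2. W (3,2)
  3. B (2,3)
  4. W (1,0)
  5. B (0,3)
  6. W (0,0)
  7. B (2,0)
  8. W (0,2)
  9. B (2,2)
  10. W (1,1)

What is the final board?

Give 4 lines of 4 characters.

Answer: W.WB
WW..
B.BB
..W.

Derivation:
Move 1: B@(0,1) -> caps B=0 W=0
Move 2: W@(3,2) -> caps B=0 W=0
Move 3: B@(2,3) -> caps B=0 W=0
Move 4: W@(1,0) -> caps B=0 W=0
Move 5: B@(0,3) -> caps B=0 W=0
Move 6: W@(0,0) -> caps B=0 W=0
Move 7: B@(2,0) -> caps B=0 W=0
Move 8: W@(0,2) -> caps B=0 W=0
Move 9: B@(2,2) -> caps B=0 W=0
Move 10: W@(1,1) -> caps B=0 W=1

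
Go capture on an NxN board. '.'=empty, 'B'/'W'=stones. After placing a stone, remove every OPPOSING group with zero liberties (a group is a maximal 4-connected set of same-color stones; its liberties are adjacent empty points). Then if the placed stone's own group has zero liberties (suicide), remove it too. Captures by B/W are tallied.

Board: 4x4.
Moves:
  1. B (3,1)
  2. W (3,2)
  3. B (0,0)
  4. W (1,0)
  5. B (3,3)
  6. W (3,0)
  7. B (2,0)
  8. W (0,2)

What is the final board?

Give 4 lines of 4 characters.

Move 1: B@(3,1) -> caps B=0 W=0
Move 2: W@(3,2) -> caps B=0 W=0
Move 3: B@(0,0) -> caps B=0 W=0
Move 4: W@(1,0) -> caps B=0 W=0
Move 5: B@(3,3) -> caps B=0 W=0
Move 6: W@(3,0) -> caps B=0 W=0
Move 7: B@(2,0) -> caps B=1 W=0
Move 8: W@(0,2) -> caps B=1 W=0

Answer: B.W.
W...
B...
.BWB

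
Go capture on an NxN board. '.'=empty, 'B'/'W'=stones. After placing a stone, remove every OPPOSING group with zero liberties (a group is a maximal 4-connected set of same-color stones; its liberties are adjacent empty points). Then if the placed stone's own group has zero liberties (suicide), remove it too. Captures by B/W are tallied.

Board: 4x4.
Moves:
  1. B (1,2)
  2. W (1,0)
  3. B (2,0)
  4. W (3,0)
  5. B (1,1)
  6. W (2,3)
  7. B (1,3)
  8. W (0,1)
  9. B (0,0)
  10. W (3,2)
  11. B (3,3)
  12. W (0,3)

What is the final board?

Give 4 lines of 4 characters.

Answer: BW.W
.BBB
B..W
W.W.

Derivation:
Move 1: B@(1,2) -> caps B=0 W=0
Move 2: W@(1,0) -> caps B=0 W=0
Move 3: B@(2,0) -> caps B=0 W=0
Move 4: W@(3,0) -> caps B=0 W=0
Move 5: B@(1,1) -> caps B=0 W=0
Move 6: W@(2,3) -> caps B=0 W=0
Move 7: B@(1,3) -> caps B=0 W=0
Move 8: W@(0,1) -> caps B=0 W=0
Move 9: B@(0,0) -> caps B=1 W=0
Move 10: W@(3,2) -> caps B=1 W=0
Move 11: B@(3,3) -> caps B=1 W=0
Move 12: W@(0,3) -> caps B=1 W=0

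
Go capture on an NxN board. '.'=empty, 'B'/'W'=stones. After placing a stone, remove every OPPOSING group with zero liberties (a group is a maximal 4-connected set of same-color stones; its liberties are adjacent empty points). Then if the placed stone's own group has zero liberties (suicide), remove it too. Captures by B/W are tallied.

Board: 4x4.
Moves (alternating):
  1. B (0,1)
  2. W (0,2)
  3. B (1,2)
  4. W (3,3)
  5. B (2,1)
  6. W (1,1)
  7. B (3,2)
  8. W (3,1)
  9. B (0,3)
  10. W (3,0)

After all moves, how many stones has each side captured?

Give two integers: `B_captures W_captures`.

Move 1: B@(0,1) -> caps B=0 W=0
Move 2: W@(0,2) -> caps B=0 W=0
Move 3: B@(1,2) -> caps B=0 W=0
Move 4: W@(3,3) -> caps B=0 W=0
Move 5: B@(2,1) -> caps B=0 W=0
Move 6: W@(1,1) -> caps B=0 W=0
Move 7: B@(3,2) -> caps B=0 W=0
Move 8: W@(3,1) -> caps B=0 W=0
Move 9: B@(0,3) -> caps B=1 W=0
Move 10: W@(3,0) -> caps B=1 W=0

Answer: 1 0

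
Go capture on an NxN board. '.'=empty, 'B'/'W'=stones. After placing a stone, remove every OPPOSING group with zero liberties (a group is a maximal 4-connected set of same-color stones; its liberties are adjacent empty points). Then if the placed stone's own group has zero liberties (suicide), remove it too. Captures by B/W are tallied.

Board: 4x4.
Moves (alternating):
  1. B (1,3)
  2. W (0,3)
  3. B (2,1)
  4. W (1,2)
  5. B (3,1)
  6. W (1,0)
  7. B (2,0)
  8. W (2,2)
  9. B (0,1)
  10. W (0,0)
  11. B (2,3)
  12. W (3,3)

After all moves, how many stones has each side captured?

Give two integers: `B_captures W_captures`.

Answer: 0 2

Derivation:
Move 1: B@(1,3) -> caps B=0 W=0
Move 2: W@(0,3) -> caps B=0 W=0
Move 3: B@(2,1) -> caps B=0 W=0
Move 4: W@(1,2) -> caps B=0 W=0
Move 5: B@(3,1) -> caps B=0 W=0
Move 6: W@(1,0) -> caps B=0 W=0
Move 7: B@(2,0) -> caps B=0 W=0
Move 8: W@(2,2) -> caps B=0 W=0
Move 9: B@(0,1) -> caps B=0 W=0
Move 10: W@(0,0) -> caps B=0 W=0
Move 11: B@(2,3) -> caps B=0 W=0
Move 12: W@(3,3) -> caps B=0 W=2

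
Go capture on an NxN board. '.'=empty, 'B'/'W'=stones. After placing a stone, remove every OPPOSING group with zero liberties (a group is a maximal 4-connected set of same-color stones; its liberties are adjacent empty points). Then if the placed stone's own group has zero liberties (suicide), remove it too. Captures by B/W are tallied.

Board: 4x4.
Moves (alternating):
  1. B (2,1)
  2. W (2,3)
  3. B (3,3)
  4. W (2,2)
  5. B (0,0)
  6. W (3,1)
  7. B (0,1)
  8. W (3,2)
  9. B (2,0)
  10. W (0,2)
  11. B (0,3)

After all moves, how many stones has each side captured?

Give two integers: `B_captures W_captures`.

Move 1: B@(2,1) -> caps B=0 W=0
Move 2: W@(2,3) -> caps B=0 W=0
Move 3: B@(3,3) -> caps B=0 W=0
Move 4: W@(2,2) -> caps B=0 W=0
Move 5: B@(0,0) -> caps B=0 W=0
Move 6: W@(3,1) -> caps B=0 W=0
Move 7: B@(0,1) -> caps B=0 W=0
Move 8: W@(3,2) -> caps B=0 W=1
Move 9: B@(2,0) -> caps B=0 W=1
Move 10: W@(0,2) -> caps B=0 W=1
Move 11: B@(0,3) -> caps B=0 W=1

Answer: 0 1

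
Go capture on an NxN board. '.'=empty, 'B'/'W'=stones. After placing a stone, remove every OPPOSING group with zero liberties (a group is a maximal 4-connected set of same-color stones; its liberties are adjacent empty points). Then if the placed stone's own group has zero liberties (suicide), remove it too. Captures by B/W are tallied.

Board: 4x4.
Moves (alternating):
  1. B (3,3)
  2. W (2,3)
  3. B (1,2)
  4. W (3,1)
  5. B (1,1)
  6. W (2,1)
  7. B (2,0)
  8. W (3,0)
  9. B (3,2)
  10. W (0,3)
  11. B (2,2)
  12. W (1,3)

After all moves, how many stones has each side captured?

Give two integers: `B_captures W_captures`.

Answer: 3 0

Derivation:
Move 1: B@(3,3) -> caps B=0 W=0
Move 2: W@(2,3) -> caps B=0 W=0
Move 3: B@(1,2) -> caps B=0 W=0
Move 4: W@(3,1) -> caps B=0 W=0
Move 5: B@(1,1) -> caps B=0 W=0
Move 6: W@(2,1) -> caps B=0 W=0
Move 7: B@(2,0) -> caps B=0 W=0
Move 8: W@(3,0) -> caps B=0 W=0
Move 9: B@(3,2) -> caps B=0 W=0
Move 10: W@(0,3) -> caps B=0 W=0
Move 11: B@(2,2) -> caps B=3 W=0
Move 12: W@(1,3) -> caps B=3 W=0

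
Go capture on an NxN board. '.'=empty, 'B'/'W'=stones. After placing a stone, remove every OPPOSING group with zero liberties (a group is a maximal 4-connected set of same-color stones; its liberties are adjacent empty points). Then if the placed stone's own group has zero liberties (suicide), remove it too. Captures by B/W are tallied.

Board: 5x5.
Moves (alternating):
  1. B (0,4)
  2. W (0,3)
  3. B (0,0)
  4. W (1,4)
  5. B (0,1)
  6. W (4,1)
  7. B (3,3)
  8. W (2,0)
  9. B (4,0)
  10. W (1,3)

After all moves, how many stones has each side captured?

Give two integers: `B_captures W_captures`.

Move 1: B@(0,4) -> caps B=0 W=0
Move 2: W@(0,3) -> caps B=0 W=0
Move 3: B@(0,0) -> caps B=0 W=0
Move 4: W@(1,4) -> caps B=0 W=1
Move 5: B@(0,1) -> caps B=0 W=1
Move 6: W@(4,1) -> caps B=0 W=1
Move 7: B@(3,3) -> caps B=0 W=1
Move 8: W@(2,0) -> caps B=0 W=1
Move 9: B@(4,0) -> caps B=0 W=1
Move 10: W@(1,3) -> caps B=0 W=1

Answer: 0 1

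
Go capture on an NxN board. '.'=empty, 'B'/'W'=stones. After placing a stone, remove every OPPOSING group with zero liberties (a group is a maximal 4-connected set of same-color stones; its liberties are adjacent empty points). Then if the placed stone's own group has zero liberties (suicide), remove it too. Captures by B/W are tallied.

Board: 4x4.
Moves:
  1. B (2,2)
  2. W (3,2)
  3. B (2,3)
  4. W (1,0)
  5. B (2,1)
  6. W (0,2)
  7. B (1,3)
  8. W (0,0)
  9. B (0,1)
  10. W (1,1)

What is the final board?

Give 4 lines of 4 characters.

Answer: W.W.
WW.B
.BBB
..W.

Derivation:
Move 1: B@(2,2) -> caps B=0 W=0
Move 2: W@(3,2) -> caps B=0 W=0
Move 3: B@(2,3) -> caps B=0 W=0
Move 4: W@(1,0) -> caps B=0 W=0
Move 5: B@(2,1) -> caps B=0 W=0
Move 6: W@(0,2) -> caps B=0 W=0
Move 7: B@(1,3) -> caps B=0 W=0
Move 8: W@(0,0) -> caps B=0 W=0
Move 9: B@(0,1) -> caps B=0 W=0
Move 10: W@(1,1) -> caps B=0 W=1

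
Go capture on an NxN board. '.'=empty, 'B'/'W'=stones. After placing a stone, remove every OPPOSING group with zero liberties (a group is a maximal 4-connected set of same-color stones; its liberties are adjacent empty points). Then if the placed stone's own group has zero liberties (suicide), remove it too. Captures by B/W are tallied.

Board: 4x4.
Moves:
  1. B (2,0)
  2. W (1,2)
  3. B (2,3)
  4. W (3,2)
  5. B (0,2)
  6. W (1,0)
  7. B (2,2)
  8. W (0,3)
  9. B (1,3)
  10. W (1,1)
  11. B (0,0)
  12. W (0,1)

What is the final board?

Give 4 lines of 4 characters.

Move 1: B@(2,0) -> caps B=0 W=0
Move 2: W@(1,2) -> caps B=0 W=0
Move 3: B@(2,3) -> caps B=0 W=0
Move 4: W@(3,2) -> caps B=0 W=0
Move 5: B@(0,2) -> caps B=0 W=0
Move 6: W@(1,0) -> caps B=0 W=0
Move 7: B@(2,2) -> caps B=0 W=0
Move 8: W@(0,3) -> caps B=0 W=0
Move 9: B@(1,3) -> caps B=1 W=0
Move 10: W@(1,1) -> caps B=1 W=0
Move 11: B@(0,0) -> caps B=1 W=0
Move 12: W@(0,1) -> caps B=1 W=1

Answer: .WB.
WWWB
B.BB
..W.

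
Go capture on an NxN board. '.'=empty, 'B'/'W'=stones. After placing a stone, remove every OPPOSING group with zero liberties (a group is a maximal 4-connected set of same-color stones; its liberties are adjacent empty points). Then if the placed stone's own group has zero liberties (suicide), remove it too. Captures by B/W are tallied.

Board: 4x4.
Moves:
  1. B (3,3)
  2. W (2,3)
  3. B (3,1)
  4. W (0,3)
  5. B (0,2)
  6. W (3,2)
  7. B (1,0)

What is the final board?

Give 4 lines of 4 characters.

Answer: ..BW
B...
...W
.BW.

Derivation:
Move 1: B@(3,3) -> caps B=0 W=0
Move 2: W@(2,3) -> caps B=0 W=0
Move 3: B@(3,1) -> caps B=0 W=0
Move 4: W@(0,3) -> caps B=0 W=0
Move 5: B@(0,2) -> caps B=0 W=0
Move 6: W@(3,2) -> caps B=0 W=1
Move 7: B@(1,0) -> caps B=0 W=1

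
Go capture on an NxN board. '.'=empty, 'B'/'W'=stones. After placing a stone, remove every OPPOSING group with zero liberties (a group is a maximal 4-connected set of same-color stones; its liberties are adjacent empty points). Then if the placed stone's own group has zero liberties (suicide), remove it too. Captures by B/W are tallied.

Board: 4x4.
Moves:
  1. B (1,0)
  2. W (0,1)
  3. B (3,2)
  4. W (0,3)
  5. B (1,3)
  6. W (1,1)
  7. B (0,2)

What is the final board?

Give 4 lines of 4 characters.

Move 1: B@(1,0) -> caps B=0 W=0
Move 2: W@(0,1) -> caps B=0 W=0
Move 3: B@(3,2) -> caps B=0 W=0
Move 4: W@(0,3) -> caps B=0 W=0
Move 5: B@(1,3) -> caps B=0 W=0
Move 6: W@(1,1) -> caps B=0 W=0
Move 7: B@(0,2) -> caps B=1 W=0

Answer: .WB.
BW.B
....
..B.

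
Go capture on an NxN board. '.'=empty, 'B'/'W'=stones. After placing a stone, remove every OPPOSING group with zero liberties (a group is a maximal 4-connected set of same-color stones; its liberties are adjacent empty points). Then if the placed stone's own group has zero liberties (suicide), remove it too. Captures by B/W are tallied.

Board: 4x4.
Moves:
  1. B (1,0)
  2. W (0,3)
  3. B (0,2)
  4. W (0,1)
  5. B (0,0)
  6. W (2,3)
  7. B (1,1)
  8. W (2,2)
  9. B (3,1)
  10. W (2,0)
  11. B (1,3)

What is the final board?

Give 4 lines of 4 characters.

Move 1: B@(1,0) -> caps B=0 W=0
Move 2: W@(0,3) -> caps B=0 W=0
Move 3: B@(0,2) -> caps B=0 W=0
Move 4: W@(0,1) -> caps B=0 W=0
Move 5: B@(0,0) -> caps B=0 W=0
Move 6: W@(2,3) -> caps B=0 W=0
Move 7: B@(1,1) -> caps B=1 W=0
Move 8: W@(2,2) -> caps B=1 W=0
Move 9: B@(3,1) -> caps B=1 W=0
Move 10: W@(2,0) -> caps B=1 W=0
Move 11: B@(1,3) -> caps B=2 W=0

Answer: B.B.
BB.B
W.WW
.B..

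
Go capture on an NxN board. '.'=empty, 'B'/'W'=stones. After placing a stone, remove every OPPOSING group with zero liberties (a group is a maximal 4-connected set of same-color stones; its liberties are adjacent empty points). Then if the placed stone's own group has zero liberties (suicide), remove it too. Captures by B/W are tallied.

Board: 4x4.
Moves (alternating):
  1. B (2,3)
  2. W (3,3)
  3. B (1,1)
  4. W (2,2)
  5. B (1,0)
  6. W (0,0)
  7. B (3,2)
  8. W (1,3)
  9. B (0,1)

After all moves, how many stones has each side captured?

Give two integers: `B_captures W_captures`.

Move 1: B@(2,3) -> caps B=0 W=0
Move 2: W@(3,3) -> caps B=0 W=0
Move 3: B@(1,1) -> caps B=0 W=0
Move 4: W@(2,2) -> caps B=0 W=0
Move 5: B@(1,0) -> caps B=0 W=0
Move 6: W@(0,0) -> caps B=0 W=0
Move 7: B@(3,2) -> caps B=1 W=0
Move 8: W@(1,3) -> caps B=1 W=0
Move 9: B@(0,1) -> caps B=2 W=0

Answer: 2 0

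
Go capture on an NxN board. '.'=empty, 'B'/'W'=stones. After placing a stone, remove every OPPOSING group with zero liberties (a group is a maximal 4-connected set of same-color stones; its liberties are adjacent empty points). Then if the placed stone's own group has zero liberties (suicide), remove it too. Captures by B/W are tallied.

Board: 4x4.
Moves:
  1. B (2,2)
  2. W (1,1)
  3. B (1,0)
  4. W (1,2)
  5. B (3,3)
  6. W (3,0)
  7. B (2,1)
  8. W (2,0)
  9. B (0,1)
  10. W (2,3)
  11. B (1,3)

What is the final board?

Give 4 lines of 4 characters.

Move 1: B@(2,2) -> caps B=0 W=0
Move 2: W@(1,1) -> caps B=0 W=0
Move 3: B@(1,0) -> caps B=0 W=0
Move 4: W@(1,2) -> caps B=0 W=0
Move 5: B@(3,3) -> caps B=0 W=0
Move 6: W@(3,0) -> caps B=0 W=0
Move 7: B@(2,1) -> caps B=0 W=0
Move 8: W@(2,0) -> caps B=0 W=0
Move 9: B@(0,1) -> caps B=0 W=0
Move 10: W@(2,3) -> caps B=0 W=0
Move 11: B@(1,3) -> caps B=1 W=0

Answer: .B..
BWWB
WBB.
W..B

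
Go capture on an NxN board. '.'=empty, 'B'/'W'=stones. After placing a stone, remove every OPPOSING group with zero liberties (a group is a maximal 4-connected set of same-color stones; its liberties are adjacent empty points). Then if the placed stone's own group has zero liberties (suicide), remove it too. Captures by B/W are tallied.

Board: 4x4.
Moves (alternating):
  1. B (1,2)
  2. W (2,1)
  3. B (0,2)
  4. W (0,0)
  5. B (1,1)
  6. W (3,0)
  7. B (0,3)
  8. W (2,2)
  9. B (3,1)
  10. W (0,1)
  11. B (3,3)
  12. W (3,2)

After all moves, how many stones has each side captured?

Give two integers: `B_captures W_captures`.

Move 1: B@(1,2) -> caps B=0 W=0
Move 2: W@(2,1) -> caps B=0 W=0
Move 3: B@(0,2) -> caps B=0 W=0
Move 4: W@(0,0) -> caps B=0 W=0
Move 5: B@(1,1) -> caps B=0 W=0
Move 6: W@(3,0) -> caps B=0 W=0
Move 7: B@(0,3) -> caps B=0 W=0
Move 8: W@(2,2) -> caps B=0 W=0
Move 9: B@(3,1) -> caps B=0 W=0
Move 10: W@(0,1) -> caps B=0 W=0
Move 11: B@(3,3) -> caps B=0 W=0
Move 12: W@(3,2) -> caps B=0 W=1

Answer: 0 1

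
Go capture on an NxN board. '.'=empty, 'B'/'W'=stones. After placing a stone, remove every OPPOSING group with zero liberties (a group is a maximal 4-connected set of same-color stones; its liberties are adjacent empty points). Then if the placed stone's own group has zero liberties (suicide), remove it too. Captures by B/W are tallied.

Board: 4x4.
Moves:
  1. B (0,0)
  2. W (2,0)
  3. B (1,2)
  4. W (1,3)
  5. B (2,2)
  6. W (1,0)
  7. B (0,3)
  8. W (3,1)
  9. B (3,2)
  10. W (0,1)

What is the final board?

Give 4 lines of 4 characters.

Answer: .W.B
W.BW
W.B.
.WB.

Derivation:
Move 1: B@(0,0) -> caps B=0 W=0
Move 2: W@(2,0) -> caps B=0 W=0
Move 3: B@(1,2) -> caps B=0 W=0
Move 4: W@(1,3) -> caps B=0 W=0
Move 5: B@(2,2) -> caps B=0 W=0
Move 6: W@(1,0) -> caps B=0 W=0
Move 7: B@(0,3) -> caps B=0 W=0
Move 8: W@(3,1) -> caps B=0 W=0
Move 9: B@(3,2) -> caps B=0 W=0
Move 10: W@(0,1) -> caps B=0 W=1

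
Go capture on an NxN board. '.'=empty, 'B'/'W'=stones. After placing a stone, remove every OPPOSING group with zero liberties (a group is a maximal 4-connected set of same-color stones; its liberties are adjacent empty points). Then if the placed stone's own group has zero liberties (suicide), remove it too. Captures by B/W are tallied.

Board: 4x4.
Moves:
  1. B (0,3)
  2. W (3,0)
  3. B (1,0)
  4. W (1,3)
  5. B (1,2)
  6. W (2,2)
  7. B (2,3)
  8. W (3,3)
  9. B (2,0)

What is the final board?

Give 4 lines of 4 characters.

Move 1: B@(0,3) -> caps B=0 W=0
Move 2: W@(3,0) -> caps B=0 W=0
Move 3: B@(1,0) -> caps B=0 W=0
Move 4: W@(1,3) -> caps B=0 W=0
Move 5: B@(1,2) -> caps B=0 W=0
Move 6: W@(2,2) -> caps B=0 W=0
Move 7: B@(2,3) -> caps B=1 W=0
Move 8: W@(3,3) -> caps B=1 W=0
Move 9: B@(2,0) -> caps B=1 W=0

Answer: ...B
B.B.
B.WB
W..W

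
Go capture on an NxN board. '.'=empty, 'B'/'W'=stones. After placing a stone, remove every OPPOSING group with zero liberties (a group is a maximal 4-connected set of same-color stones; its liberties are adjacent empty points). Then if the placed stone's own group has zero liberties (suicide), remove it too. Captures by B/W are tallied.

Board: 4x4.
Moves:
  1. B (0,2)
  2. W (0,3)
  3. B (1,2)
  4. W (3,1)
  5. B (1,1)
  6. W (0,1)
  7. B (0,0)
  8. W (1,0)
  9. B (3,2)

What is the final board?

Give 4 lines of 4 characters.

Move 1: B@(0,2) -> caps B=0 W=0
Move 2: W@(0,3) -> caps B=0 W=0
Move 3: B@(1,2) -> caps B=0 W=0
Move 4: W@(3,1) -> caps B=0 W=0
Move 5: B@(1,1) -> caps B=0 W=0
Move 6: W@(0,1) -> caps B=0 W=0
Move 7: B@(0,0) -> caps B=1 W=0
Move 8: W@(1,0) -> caps B=1 W=0
Move 9: B@(3,2) -> caps B=1 W=0

Answer: B.BW
WBB.
....
.WB.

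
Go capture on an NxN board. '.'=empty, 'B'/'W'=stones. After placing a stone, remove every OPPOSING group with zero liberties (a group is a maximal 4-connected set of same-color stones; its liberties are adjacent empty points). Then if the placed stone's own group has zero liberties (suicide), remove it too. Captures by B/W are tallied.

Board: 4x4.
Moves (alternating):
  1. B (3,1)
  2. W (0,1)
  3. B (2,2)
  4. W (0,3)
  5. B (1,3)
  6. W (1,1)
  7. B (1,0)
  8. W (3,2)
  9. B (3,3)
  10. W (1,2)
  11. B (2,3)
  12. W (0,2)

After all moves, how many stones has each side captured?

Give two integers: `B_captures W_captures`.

Answer: 1 0

Derivation:
Move 1: B@(3,1) -> caps B=0 W=0
Move 2: W@(0,1) -> caps B=0 W=0
Move 3: B@(2,2) -> caps B=0 W=0
Move 4: W@(0,3) -> caps B=0 W=0
Move 5: B@(1,3) -> caps B=0 W=0
Move 6: W@(1,1) -> caps B=0 W=0
Move 7: B@(1,0) -> caps B=0 W=0
Move 8: W@(3,2) -> caps B=0 W=0
Move 9: B@(3,3) -> caps B=1 W=0
Move 10: W@(1,2) -> caps B=1 W=0
Move 11: B@(2,3) -> caps B=1 W=0
Move 12: W@(0,2) -> caps B=1 W=0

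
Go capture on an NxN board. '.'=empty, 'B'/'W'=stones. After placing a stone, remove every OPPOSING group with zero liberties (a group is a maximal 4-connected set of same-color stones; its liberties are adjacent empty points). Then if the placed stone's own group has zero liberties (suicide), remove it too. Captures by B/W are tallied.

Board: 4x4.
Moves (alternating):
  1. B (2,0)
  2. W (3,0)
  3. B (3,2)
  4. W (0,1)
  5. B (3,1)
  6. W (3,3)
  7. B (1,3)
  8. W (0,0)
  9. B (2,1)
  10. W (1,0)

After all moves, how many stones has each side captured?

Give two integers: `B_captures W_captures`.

Move 1: B@(2,0) -> caps B=0 W=0
Move 2: W@(3,0) -> caps B=0 W=0
Move 3: B@(3,2) -> caps B=0 W=0
Move 4: W@(0,1) -> caps B=0 W=0
Move 5: B@(3,1) -> caps B=1 W=0
Move 6: W@(3,3) -> caps B=1 W=0
Move 7: B@(1,3) -> caps B=1 W=0
Move 8: W@(0,0) -> caps B=1 W=0
Move 9: B@(2,1) -> caps B=1 W=0
Move 10: W@(1,0) -> caps B=1 W=0

Answer: 1 0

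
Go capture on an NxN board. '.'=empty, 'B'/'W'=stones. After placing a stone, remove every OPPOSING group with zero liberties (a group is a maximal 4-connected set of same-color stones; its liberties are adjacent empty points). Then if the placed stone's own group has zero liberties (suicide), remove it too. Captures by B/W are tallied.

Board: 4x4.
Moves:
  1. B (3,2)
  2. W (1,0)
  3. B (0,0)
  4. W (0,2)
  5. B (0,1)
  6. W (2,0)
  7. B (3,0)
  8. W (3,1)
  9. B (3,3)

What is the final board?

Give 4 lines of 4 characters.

Move 1: B@(3,2) -> caps B=0 W=0
Move 2: W@(1,0) -> caps B=0 W=0
Move 3: B@(0,0) -> caps B=0 W=0
Move 4: W@(0,2) -> caps B=0 W=0
Move 5: B@(0,1) -> caps B=0 W=0
Move 6: W@(2,0) -> caps B=0 W=0
Move 7: B@(3,0) -> caps B=0 W=0
Move 8: W@(3,1) -> caps B=0 W=1
Move 9: B@(3,3) -> caps B=0 W=1

Answer: BBW.
W...
W...
.WBB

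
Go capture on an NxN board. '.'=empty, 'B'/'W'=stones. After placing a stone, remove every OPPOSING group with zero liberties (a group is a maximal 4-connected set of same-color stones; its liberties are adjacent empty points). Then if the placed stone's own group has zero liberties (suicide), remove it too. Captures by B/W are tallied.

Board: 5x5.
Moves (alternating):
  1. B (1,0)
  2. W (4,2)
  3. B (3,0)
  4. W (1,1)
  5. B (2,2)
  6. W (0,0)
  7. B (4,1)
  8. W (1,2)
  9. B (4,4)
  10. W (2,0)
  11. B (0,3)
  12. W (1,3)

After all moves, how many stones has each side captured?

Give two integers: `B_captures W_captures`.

Answer: 0 1

Derivation:
Move 1: B@(1,0) -> caps B=0 W=0
Move 2: W@(4,2) -> caps B=0 W=0
Move 3: B@(3,0) -> caps B=0 W=0
Move 4: W@(1,1) -> caps B=0 W=0
Move 5: B@(2,2) -> caps B=0 W=0
Move 6: W@(0,0) -> caps B=0 W=0
Move 7: B@(4,1) -> caps B=0 W=0
Move 8: W@(1,2) -> caps B=0 W=0
Move 9: B@(4,4) -> caps B=0 W=0
Move 10: W@(2,0) -> caps B=0 W=1
Move 11: B@(0,3) -> caps B=0 W=1
Move 12: W@(1,3) -> caps B=0 W=1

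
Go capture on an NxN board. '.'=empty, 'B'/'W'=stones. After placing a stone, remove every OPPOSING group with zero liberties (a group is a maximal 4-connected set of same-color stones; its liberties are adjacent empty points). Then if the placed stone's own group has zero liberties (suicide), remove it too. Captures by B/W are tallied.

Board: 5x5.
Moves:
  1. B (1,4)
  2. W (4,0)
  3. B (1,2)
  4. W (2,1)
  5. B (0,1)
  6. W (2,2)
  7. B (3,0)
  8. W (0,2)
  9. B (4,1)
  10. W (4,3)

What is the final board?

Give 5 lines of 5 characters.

Answer: .BW..
..B.B
.WW..
B....
.B.W.

Derivation:
Move 1: B@(1,4) -> caps B=0 W=0
Move 2: W@(4,0) -> caps B=0 W=0
Move 3: B@(1,2) -> caps B=0 W=0
Move 4: W@(2,1) -> caps B=0 W=0
Move 5: B@(0,1) -> caps B=0 W=0
Move 6: W@(2,2) -> caps B=0 W=0
Move 7: B@(3,0) -> caps B=0 W=0
Move 8: W@(0,2) -> caps B=0 W=0
Move 9: B@(4,1) -> caps B=1 W=0
Move 10: W@(4,3) -> caps B=1 W=0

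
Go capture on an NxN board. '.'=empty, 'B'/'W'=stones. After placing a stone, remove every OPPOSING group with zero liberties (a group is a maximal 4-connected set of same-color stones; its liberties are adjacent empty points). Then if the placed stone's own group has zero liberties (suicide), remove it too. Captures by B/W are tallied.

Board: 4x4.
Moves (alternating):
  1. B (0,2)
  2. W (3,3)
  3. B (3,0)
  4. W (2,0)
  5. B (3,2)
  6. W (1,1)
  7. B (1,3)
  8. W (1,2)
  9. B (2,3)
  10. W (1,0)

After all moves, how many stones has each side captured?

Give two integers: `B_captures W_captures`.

Answer: 1 0

Derivation:
Move 1: B@(0,2) -> caps B=0 W=0
Move 2: W@(3,3) -> caps B=0 W=0
Move 3: B@(3,0) -> caps B=0 W=0
Move 4: W@(2,0) -> caps B=0 W=0
Move 5: B@(3,2) -> caps B=0 W=0
Move 6: W@(1,1) -> caps B=0 W=0
Move 7: B@(1,3) -> caps B=0 W=0
Move 8: W@(1,2) -> caps B=0 W=0
Move 9: B@(2,3) -> caps B=1 W=0
Move 10: W@(1,0) -> caps B=1 W=0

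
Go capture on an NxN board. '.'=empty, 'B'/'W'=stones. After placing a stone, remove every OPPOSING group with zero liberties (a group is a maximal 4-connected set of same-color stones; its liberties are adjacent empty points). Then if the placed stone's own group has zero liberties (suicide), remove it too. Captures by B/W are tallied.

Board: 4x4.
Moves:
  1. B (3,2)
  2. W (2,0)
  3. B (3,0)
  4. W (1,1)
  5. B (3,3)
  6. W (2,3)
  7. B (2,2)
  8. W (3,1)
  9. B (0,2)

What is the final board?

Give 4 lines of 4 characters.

Move 1: B@(3,2) -> caps B=0 W=0
Move 2: W@(2,0) -> caps B=0 W=0
Move 3: B@(3,0) -> caps B=0 W=0
Move 4: W@(1,1) -> caps B=0 W=0
Move 5: B@(3,3) -> caps B=0 W=0
Move 6: W@(2,3) -> caps B=0 W=0
Move 7: B@(2,2) -> caps B=0 W=0
Move 8: W@(3,1) -> caps B=0 W=1
Move 9: B@(0,2) -> caps B=0 W=1

Answer: ..B.
.W..
W.BW
.WBB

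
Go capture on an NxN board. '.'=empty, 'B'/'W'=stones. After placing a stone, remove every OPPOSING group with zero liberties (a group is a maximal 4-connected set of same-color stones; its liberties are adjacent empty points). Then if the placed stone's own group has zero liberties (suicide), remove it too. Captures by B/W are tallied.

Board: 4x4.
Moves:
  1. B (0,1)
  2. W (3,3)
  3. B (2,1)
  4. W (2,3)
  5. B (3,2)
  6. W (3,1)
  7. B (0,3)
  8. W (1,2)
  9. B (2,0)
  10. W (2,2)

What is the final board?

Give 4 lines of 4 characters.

Answer: .B.B
..W.
BBWW
.W.W

Derivation:
Move 1: B@(0,1) -> caps B=0 W=0
Move 2: W@(3,3) -> caps B=0 W=0
Move 3: B@(2,1) -> caps B=0 W=0
Move 4: W@(2,3) -> caps B=0 W=0
Move 5: B@(3,2) -> caps B=0 W=0
Move 6: W@(3,1) -> caps B=0 W=0
Move 7: B@(0,3) -> caps B=0 W=0
Move 8: W@(1,2) -> caps B=0 W=0
Move 9: B@(2,0) -> caps B=0 W=0
Move 10: W@(2,2) -> caps B=0 W=1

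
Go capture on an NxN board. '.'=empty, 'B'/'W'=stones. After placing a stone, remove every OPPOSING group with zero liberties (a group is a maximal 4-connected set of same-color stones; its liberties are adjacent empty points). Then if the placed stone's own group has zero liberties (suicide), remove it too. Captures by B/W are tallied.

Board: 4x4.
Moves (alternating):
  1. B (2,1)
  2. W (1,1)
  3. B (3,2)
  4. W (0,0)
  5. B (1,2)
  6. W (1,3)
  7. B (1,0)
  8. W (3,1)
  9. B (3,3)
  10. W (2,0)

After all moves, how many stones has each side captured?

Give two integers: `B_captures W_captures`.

Answer: 0 1

Derivation:
Move 1: B@(2,1) -> caps B=0 W=0
Move 2: W@(1,1) -> caps B=0 W=0
Move 3: B@(3,2) -> caps B=0 W=0
Move 4: W@(0,0) -> caps B=0 W=0
Move 5: B@(1,2) -> caps B=0 W=0
Move 6: W@(1,3) -> caps B=0 W=0
Move 7: B@(1,0) -> caps B=0 W=0
Move 8: W@(3,1) -> caps B=0 W=0
Move 9: B@(3,3) -> caps B=0 W=0
Move 10: W@(2,0) -> caps B=0 W=1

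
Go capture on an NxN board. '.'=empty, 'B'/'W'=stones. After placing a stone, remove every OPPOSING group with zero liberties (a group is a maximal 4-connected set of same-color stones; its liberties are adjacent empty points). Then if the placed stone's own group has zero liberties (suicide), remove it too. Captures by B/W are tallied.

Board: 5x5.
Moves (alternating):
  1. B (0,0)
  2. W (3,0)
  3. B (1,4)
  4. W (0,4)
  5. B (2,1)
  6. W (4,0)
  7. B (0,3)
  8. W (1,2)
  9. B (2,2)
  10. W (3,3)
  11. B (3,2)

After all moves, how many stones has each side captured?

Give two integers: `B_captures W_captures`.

Answer: 1 0

Derivation:
Move 1: B@(0,0) -> caps B=0 W=0
Move 2: W@(3,0) -> caps B=0 W=0
Move 3: B@(1,4) -> caps B=0 W=0
Move 4: W@(0,4) -> caps B=0 W=0
Move 5: B@(2,1) -> caps B=0 W=0
Move 6: W@(4,0) -> caps B=0 W=0
Move 7: B@(0,3) -> caps B=1 W=0
Move 8: W@(1,2) -> caps B=1 W=0
Move 9: B@(2,2) -> caps B=1 W=0
Move 10: W@(3,3) -> caps B=1 W=0
Move 11: B@(3,2) -> caps B=1 W=0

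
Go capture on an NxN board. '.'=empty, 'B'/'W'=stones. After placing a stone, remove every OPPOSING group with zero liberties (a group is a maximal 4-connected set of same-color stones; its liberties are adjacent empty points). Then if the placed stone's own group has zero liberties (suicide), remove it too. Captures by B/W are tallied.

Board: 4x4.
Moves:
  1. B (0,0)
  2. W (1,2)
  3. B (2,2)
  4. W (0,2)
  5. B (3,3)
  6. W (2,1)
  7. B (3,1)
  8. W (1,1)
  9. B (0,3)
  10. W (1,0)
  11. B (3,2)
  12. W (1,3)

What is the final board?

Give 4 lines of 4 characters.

Move 1: B@(0,0) -> caps B=0 W=0
Move 2: W@(1,2) -> caps B=0 W=0
Move 3: B@(2,2) -> caps B=0 W=0
Move 4: W@(0,2) -> caps B=0 W=0
Move 5: B@(3,3) -> caps B=0 W=0
Move 6: W@(2,1) -> caps B=0 W=0
Move 7: B@(3,1) -> caps B=0 W=0
Move 8: W@(1,1) -> caps B=0 W=0
Move 9: B@(0,3) -> caps B=0 W=0
Move 10: W@(1,0) -> caps B=0 W=0
Move 11: B@(3,2) -> caps B=0 W=0
Move 12: W@(1,3) -> caps B=0 W=1

Answer: B.W.
WWWW
.WB.
.BBB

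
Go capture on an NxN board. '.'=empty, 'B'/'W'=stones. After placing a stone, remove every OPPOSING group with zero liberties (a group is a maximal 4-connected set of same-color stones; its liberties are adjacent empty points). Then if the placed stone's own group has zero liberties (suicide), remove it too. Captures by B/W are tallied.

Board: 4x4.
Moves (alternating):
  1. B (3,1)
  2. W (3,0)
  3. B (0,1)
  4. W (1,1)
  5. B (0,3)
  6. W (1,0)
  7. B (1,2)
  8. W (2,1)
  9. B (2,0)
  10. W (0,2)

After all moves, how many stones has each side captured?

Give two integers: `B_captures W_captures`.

Answer: 1 0

Derivation:
Move 1: B@(3,1) -> caps B=0 W=0
Move 2: W@(3,0) -> caps B=0 W=0
Move 3: B@(0,1) -> caps B=0 W=0
Move 4: W@(1,1) -> caps B=0 W=0
Move 5: B@(0,3) -> caps B=0 W=0
Move 6: W@(1,0) -> caps B=0 W=0
Move 7: B@(1,2) -> caps B=0 W=0
Move 8: W@(2,1) -> caps B=0 W=0
Move 9: B@(2,0) -> caps B=1 W=0
Move 10: W@(0,2) -> caps B=1 W=0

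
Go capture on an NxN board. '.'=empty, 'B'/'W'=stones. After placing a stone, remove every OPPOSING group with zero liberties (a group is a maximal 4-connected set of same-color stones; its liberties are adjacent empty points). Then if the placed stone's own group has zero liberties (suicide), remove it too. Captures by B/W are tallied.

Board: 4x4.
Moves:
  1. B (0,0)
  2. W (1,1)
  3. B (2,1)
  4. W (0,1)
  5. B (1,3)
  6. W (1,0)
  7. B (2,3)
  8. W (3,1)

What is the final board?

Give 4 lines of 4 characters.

Move 1: B@(0,0) -> caps B=0 W=0
Move 2: W@(1,1) -> caps B=0 W=0
Move 3: B@(2,1) -> caps B=0 W=0
Move 4: W@(0,1) -> caps B=0 W=0
Move 5: B@(1,3) -> caps B=0 W=0
Move 6: W@(1,0) -> caps B=0 W=1
Move 7: B@(2,3) -> caps B=0 W=1
Move 8: W@(3,1) -> caps B=0 W=1

Answer: .W..
WW.B
.B.B
.W..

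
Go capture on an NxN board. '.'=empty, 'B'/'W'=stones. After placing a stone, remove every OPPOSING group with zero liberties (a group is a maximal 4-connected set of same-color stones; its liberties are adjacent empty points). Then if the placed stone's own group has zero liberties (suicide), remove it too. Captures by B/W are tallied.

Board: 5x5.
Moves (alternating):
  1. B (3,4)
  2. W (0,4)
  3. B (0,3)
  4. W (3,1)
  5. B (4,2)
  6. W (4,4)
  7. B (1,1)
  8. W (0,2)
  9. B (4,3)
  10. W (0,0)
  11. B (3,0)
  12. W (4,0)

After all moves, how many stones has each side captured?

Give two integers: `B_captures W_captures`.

Answer: 1 0

Derivation:
Move 1: B@(3,4) -> caps B=0 W=0
Move 2: W@(0,4) -> caps B=0 W=0
Move 3: B@(0,3) -> caps B=0 W=0
Move 4: W@(3,1) -> caps B=0 W=0
Move 5: B@(4,2) -> caps B=0 W=0
Move 6: W@(4,4) -> caps B=0 W=0
Move 7: B@(1,1) -> caps B=0 W=0
Move 8: W@(0,2) -> caps B=0 W=0
Move 9: B@(4,3) -> caps B=1 W=0
Move 10: W@(0,0) -> caps B=1 W=0
Move 11: B@(3,0) -> caps B=1 W=0
Move 12: W@(4,0) -> caps B=1 W=0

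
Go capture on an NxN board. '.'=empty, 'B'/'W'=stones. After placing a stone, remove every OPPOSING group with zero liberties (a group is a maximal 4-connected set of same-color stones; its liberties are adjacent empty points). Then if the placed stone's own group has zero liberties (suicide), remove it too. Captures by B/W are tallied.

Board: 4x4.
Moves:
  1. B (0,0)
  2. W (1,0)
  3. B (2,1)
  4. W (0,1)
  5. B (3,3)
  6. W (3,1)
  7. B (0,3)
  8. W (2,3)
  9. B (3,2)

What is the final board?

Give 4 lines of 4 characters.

Move 1: B@(0,0) -> caps B=0 W=0
Move 2: W@(1,0) -> caps B=0 W=0
Move 3: B@(2,1) -> caps B=0 W=0
Move 4: W@(0,1) -> caps B=0 W=1
Move 5: B@(3,3) -> caps B=0 W=1
Move 6: W@(3,1) -> caps B=0 W=1
Move 7: B@(0,3) -> caps B=0 W=1
Move 8: W@(2,3) -> caps B=0 W=1
Move 9: B@(3,2) -> caps B=0 W=1

Answer: .W.B
W...
.B.W
.WBB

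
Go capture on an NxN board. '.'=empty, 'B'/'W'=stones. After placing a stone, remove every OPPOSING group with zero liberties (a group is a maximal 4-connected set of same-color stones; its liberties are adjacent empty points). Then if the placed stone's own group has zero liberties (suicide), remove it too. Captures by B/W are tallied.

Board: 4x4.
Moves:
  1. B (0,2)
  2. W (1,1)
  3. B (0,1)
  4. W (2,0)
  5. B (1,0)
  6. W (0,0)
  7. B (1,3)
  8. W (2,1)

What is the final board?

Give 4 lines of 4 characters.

Move 1: B@(0,2) -> caps B=0 W=0
Move 2: W@(1,1) -> caps B=0 W=0
Move 3: B@(0,1) -> caps B=0 W=0
Move 4: W@(2,0) -> caps B=0 W=0
Move 5: B@(1,0) -> caps B=0 W=0
Move 6: W@(0,0) -> caps B=0 W=1
Move 7: B@(1,3) -> caps B=0 W=1
Move 8: W@(2,1) -> caps B=0 W=1

Answer: WBB.
.W.B
WW..
....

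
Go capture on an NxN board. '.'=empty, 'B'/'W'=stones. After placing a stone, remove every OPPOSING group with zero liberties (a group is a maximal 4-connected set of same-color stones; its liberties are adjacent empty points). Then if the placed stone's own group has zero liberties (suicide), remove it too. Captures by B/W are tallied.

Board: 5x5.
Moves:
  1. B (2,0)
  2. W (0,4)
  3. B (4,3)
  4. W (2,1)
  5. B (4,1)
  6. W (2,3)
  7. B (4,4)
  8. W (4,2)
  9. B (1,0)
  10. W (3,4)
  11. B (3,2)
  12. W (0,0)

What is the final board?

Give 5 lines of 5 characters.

Move 1: B@(2,0) -> caps B=0 W=0
Move 2: W@(0,4) -> caps B=0 W=0
Move 3: B@(4,3) -> caps B=0 W=0
Move 4: W@(2,1) -> caps B=0 W=0
Move 5: B@(4,1) -> caps B=0 W=0
Move 6: W@(2,3) -> caps B=0 W=0
Move 7: B@(4,4) -> caps B=0 W=0
Move 8: W@(4,2) -> caps B=0 W=0
Move 9: B@(1,0) -> caps B=0 W=0
Move 10: W@(3,4) -> caps B=0 W=0
Move 11: B@(3,2) -> caps B=1 W=0
Move 12: W@(0,0) -> caps B=1 W=0

Answer: W...W
B....
BW.W.
..B.W
.B.BB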